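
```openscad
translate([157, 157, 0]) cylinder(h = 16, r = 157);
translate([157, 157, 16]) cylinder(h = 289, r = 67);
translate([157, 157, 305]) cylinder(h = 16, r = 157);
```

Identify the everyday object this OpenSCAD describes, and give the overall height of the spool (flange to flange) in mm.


A spool. The overall height is 321 mm.

Three coaxial cylinders, large–small–large — a spool. Two 16 mm flanges and a 289 mm core give 16 + 289 + 16 = 321 mm.


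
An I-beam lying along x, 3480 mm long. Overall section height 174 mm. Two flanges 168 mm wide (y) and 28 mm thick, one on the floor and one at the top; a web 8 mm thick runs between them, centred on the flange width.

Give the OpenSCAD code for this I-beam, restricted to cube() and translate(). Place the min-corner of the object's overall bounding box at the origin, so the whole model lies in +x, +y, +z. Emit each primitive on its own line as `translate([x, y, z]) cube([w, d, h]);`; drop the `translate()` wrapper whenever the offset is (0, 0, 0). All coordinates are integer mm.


cube([3480, 168, 28]);
translate([0, 80, 28]) cube([3480, 8, 118]);
translate([0, 0, 146]) cube([3480, 168, 28]);


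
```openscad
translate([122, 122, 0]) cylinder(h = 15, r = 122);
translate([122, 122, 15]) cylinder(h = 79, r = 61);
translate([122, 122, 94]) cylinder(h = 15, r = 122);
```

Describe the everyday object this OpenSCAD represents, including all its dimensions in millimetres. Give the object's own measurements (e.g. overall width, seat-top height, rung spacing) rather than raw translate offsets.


A spool: two coaxial disc flanges of radius 122 mm and thickness 15 mm, joined by a core cylinder of radius 61 mm and height 79 mm. The lower flange rests on z = 0 and the three cylinders share a vertical axis.


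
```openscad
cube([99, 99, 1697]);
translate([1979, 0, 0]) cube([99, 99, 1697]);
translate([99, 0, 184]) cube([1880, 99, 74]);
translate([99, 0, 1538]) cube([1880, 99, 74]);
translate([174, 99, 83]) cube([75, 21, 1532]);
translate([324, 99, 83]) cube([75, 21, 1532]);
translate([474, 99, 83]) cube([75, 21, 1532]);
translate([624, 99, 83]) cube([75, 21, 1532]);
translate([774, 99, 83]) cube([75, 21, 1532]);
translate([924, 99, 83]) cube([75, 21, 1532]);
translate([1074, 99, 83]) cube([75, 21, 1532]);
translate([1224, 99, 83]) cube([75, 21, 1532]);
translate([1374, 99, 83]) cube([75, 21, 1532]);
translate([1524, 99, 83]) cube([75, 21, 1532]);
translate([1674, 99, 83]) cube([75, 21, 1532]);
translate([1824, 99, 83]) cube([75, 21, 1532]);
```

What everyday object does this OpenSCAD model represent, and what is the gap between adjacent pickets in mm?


A fence section. The picket gap is 75 mm.

Two posts, two rails, 12 pickets — a fence section. Span 1880 mm holds 12 pickets of 75 mm with 13 equal gaps: ⌊(1880 − 12·75) / 13⌋ = 75 mm.


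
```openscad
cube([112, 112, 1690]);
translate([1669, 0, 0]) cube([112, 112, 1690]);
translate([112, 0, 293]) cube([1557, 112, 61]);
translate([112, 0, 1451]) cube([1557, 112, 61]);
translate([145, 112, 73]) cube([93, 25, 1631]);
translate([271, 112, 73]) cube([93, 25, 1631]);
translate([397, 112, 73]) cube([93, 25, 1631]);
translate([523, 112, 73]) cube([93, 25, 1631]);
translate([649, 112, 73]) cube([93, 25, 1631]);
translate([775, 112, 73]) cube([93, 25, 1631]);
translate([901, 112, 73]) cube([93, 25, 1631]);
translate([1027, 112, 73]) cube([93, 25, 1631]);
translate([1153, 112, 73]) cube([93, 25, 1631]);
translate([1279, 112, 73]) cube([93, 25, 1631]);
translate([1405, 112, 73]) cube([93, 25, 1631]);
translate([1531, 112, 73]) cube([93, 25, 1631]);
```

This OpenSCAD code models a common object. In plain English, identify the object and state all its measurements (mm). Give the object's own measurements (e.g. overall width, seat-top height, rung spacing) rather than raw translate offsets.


A fence section. Two 112×112 mm posts, 1690 mm tall, stand on the floor with a clear span of 1557 mm between their inner faces. Two horizontal rails of 112×61 mm section span the gap between the posts with their undersides at z = 293 mm and z = 1451 mm, flush with the posts' −y face. 12 pickets, each 93 mm wide, 25 mm thick and 1631 mm tall, are fixed to the +y face of the rails with their bottoms at z = 73 mm, spaced across the span with a 33 mm gap after the −x post and between neighbouring pickets, with 45 mm left before the +x post.


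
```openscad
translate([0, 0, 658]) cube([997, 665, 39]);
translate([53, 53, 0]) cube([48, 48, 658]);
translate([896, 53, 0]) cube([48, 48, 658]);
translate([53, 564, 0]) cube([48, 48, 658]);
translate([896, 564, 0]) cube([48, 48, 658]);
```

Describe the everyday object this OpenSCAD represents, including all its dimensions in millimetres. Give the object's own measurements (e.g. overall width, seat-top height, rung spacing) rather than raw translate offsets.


A table: top 997 mm (x) × 665 mm (y), 39 mm thick, upper face at z = 697 mm, on four 48×48 mm square legs, each inset 53 mm from the nearest pair of top edges from z = 0 to the bottom of the top.


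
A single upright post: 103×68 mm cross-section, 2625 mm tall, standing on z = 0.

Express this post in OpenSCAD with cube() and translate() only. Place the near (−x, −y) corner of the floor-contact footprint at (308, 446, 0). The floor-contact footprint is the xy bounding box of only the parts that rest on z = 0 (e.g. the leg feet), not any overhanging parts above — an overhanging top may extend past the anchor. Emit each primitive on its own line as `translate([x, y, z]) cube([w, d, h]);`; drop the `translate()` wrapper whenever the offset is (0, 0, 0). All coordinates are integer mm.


translate([308, 446, 0]) cube([103, 68, 2625]);


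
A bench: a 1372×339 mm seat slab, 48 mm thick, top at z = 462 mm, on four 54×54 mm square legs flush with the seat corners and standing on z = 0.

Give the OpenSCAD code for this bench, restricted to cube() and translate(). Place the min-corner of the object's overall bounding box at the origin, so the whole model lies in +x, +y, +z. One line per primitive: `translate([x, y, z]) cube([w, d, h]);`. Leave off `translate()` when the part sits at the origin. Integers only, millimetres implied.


translate([0, 0, 414]) cube([1372, 339, 48]);
cube([54, 54, 414]);
translate([0, 285, 0]) cube([54, 54, 414]);
translate([1318, 0, 0]) cube([54, 54, 414]);
translate([1318, 285, 0]) cube([54, 54, 414]);


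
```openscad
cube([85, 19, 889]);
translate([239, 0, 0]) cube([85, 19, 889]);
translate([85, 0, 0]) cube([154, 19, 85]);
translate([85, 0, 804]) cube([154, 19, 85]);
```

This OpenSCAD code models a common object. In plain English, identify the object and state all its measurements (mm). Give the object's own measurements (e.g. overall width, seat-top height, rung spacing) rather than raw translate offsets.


A rectangular picture frame lying in the x–z plane (depth along y). The opening is 154 mm wide (x) by 719 mm tall (z), surrounded by a border 85 mm wide on all four sides. The frame is 19 mm deep and is made of two full-height vertical stiles with two horizontal rails fitted between them.


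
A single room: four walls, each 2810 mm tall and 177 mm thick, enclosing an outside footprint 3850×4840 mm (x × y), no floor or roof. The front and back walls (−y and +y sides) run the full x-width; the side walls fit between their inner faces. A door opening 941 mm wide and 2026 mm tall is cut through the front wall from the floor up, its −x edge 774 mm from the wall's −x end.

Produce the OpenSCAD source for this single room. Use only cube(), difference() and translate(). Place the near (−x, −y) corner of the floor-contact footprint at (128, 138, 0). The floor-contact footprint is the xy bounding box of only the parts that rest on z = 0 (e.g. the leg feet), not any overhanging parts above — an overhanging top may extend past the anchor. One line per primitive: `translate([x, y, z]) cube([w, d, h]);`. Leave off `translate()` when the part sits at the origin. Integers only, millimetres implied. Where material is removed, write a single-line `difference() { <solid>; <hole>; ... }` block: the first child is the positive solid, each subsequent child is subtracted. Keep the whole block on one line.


difference() { translate([128, 138, 0]) cube([3850, 177, 2810]); translate([902, 138, 0]) cube([941, 177, 2026]); }
translate([128, 4801, 0]) cube([3850, 177, 2810]);
translate([128, 315, 0]) cube([177, 4486, 2810]);
translate([3801, 315, 0]) cube([177, 4486, 2810]);


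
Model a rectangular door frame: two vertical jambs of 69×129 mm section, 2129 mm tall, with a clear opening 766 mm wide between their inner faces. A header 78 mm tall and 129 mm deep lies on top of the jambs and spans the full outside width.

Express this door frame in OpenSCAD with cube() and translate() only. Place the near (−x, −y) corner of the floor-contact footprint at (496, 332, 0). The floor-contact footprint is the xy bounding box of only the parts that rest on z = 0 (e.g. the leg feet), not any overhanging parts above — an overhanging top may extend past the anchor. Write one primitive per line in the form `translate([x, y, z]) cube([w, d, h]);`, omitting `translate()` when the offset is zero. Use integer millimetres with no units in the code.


translate([496, 332, 0]) cube([69, 129, 2129]);
translate([1331, 332, 0]) cube([69, 129, 2129]);
translate([496, 332, 2129]) cube([904, 129, 78]);


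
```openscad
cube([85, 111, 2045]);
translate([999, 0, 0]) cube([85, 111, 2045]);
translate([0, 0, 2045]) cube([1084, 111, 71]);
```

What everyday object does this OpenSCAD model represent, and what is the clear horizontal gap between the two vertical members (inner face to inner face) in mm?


A door frame. The clear opening width is 914 mm.

Two 2045 mm tall posts with a header on top — a door frame. The left jamb is 85 mm wide at x = 0; the right jamb starts at x = 999. The clear opening is 999 − 85 = 914 mm.


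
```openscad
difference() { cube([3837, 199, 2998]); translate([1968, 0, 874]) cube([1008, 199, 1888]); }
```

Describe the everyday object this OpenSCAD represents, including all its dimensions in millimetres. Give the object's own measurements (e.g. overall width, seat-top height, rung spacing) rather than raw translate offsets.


A wall 3837 mm long (x), 199 mm thick (y), 2998 mm tall, with a rectangular window opening cut through it. The opening is 1008 mm wide and 1888 mm tall; its sill is at z = 874 mm and its near (−x) edge is 1968 mm from the wall's −x end. The opening passes through the full wall thickness.


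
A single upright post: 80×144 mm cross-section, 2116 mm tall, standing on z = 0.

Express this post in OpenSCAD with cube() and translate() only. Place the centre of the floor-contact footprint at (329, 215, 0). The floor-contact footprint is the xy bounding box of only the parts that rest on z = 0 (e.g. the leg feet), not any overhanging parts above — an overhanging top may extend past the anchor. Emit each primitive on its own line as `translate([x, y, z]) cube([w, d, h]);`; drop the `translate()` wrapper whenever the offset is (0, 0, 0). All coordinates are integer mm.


translate([289, 143, 0]) cube([80, 144, 2116]);


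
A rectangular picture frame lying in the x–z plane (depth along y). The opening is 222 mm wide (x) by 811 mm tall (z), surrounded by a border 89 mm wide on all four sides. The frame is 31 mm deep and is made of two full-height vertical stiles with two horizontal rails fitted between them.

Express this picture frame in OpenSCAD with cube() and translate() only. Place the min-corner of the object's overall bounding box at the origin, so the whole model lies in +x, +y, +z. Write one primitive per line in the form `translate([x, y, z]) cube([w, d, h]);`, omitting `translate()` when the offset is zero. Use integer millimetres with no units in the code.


cube([89, 31, 989]);
translate([311, 0, 0]) cube([89, 31, 989]);
translate([89, 0, 0]) cube([222, 31, 89]);
translate([89, 0, 900]) cube([222, 31, 89]);


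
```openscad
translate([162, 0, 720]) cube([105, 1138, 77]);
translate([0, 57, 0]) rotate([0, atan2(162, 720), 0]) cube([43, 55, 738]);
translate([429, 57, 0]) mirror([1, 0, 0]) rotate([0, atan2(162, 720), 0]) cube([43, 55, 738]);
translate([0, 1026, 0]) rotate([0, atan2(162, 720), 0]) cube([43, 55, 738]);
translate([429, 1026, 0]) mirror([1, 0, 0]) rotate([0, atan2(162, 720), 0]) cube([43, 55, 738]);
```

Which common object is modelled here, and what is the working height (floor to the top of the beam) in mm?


A sawhorse. The overall height is 797 mm.

A beam across two mirrored pairs of raked legs — a sawhorse. The beam's underside is at z = 720 (matching the legs' vertical rise in atan2(162, 720)) and the beam is 77 mm tall, so its top is at 720 + 77 = 797 mm. The raked legs top out at the beam's underside, so that is the highest point.


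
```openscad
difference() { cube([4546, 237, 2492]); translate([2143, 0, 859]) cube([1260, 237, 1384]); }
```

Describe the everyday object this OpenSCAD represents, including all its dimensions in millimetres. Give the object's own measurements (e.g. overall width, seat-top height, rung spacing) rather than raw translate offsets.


A wall 4546 mm long (x), 237 mm thick (y), 2492 mm tall, with a rectangular window opening cut through it. The opening is 1260 mm wide and 1384 mm tall; its sill is at z = 859 mm and its near (−x) edge is 2143 mm from the wall's −x end. The opening passes through the full wall thickness.


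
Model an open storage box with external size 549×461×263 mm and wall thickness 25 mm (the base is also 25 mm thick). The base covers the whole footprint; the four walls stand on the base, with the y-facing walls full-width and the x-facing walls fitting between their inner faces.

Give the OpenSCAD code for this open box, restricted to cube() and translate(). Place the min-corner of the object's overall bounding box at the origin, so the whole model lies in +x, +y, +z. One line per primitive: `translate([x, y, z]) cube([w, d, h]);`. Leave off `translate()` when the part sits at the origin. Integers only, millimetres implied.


cube([549, 461, 25]);
translate([0, 0, 25]) cube([549, 25, 238]);
translate([0, 436, 25]) cube([549, 25, 238]);
translate([0, 25, 25]) cube([25, 411, 238]);
translate([524, 25, 25]) cube([25, 411, 238]);


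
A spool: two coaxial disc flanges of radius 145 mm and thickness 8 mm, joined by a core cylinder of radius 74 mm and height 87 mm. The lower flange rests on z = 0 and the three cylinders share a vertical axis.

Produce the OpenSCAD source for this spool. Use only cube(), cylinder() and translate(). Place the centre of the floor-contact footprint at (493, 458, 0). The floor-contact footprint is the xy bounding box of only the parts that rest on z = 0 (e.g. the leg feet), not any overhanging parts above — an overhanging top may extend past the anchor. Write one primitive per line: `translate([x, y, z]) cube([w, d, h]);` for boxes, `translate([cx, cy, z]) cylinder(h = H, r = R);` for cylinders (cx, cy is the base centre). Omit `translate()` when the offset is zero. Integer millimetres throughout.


translate([493, 458, 0]) cylinder(h = 8, r = 145);
translate([493, 458, 8]) cylinder(h = 87, r = 74);
translate([493, 458, 95]) cylinder(h = 8, r = 145);


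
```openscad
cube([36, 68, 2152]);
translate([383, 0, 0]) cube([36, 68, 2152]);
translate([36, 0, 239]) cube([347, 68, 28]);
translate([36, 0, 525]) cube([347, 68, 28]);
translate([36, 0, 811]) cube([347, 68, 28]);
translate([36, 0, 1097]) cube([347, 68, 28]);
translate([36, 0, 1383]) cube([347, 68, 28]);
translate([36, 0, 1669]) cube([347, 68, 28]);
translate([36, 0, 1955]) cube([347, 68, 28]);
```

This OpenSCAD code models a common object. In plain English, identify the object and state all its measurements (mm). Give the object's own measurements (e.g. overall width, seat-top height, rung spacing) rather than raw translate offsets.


A straight ladder. Two 36×68 mm vertical rails, 2152 mm tall, stand 419 mm apart (outside-to-outside) with their front faces coplanar on the −y side. 7 rungs, each 68 mm deep and 28 mm tall, span between the inner faces of the rails, front faces flush with the rails. The lowest rung's underside is at z = 239 mm and rungs are spaced 286 mm apart (underside to underside).


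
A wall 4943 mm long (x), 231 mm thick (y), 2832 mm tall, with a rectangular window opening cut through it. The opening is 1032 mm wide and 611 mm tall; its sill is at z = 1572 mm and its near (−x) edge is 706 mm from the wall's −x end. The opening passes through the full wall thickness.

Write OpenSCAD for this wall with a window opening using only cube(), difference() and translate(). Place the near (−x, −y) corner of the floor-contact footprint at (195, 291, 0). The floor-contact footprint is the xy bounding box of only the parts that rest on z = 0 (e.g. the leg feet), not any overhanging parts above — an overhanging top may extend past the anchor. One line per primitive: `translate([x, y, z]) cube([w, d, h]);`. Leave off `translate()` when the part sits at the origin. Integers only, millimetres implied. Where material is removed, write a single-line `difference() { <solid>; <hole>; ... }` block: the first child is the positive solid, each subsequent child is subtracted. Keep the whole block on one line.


difference() { translate([195, 291, 0]) cube([4943, 231, 2832]); translate([901, 291, 1572]) cube([1032, 231, 611]); }


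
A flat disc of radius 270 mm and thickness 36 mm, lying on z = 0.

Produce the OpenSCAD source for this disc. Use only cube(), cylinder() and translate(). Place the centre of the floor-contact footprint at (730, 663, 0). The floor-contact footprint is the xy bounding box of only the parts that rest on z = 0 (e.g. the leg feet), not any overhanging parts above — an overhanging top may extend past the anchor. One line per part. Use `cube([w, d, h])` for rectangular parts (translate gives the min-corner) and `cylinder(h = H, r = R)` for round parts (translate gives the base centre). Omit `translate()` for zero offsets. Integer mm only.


translate([730, 663, 0]) cylinder(h = 36, r = 270);


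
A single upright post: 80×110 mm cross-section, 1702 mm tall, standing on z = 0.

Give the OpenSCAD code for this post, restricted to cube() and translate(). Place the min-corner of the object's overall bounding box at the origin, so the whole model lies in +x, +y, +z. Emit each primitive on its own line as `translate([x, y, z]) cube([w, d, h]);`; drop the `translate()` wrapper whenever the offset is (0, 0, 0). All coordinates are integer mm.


cube([80, 110, 1702]);


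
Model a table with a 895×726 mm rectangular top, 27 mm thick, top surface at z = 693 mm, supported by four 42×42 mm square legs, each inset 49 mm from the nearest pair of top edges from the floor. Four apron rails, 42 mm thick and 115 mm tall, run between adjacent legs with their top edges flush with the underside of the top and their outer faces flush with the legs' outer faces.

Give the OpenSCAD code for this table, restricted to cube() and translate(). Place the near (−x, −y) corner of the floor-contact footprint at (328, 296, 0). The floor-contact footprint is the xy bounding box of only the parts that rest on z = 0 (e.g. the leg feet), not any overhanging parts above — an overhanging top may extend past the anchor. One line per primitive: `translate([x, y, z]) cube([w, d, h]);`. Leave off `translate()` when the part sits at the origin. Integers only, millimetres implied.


// leg_h = 693 - 27 = 666
// apron z = 666 - 115 = 551
translate([279, 247, 666]) cube([895, 726, 27]);
translate([328, 296, 0]) cube([42, 42, 666]);
translate([1083, 296, 0]) cube([42, 42, 666]);
translate([328, 882, 0]) cube([42, 42, 666]);
translate([1083, 882, 0]) cube([42, 42, 666]);
translate([370, 296, 551]) cube([713, 42, 115]);
translate([370, 882, 551]) cube([713, 42, 115]);
translate([328, 338, 551]) cube([42, 544, 115]);
translate([1083, 338, 551]) cube([42, 544, 115]);


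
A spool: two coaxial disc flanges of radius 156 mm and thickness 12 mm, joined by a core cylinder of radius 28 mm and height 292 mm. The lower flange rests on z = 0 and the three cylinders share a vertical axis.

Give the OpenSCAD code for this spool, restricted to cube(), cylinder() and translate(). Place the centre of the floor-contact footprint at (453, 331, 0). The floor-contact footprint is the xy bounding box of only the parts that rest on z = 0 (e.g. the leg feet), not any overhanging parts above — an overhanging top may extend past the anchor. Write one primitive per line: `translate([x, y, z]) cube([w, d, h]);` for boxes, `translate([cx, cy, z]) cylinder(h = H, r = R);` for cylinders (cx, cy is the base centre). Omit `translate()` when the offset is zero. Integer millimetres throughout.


translate([453, 331, 0]) cylinder(h = 12, r = 156);
translate([453, 331, 12]) cylinder(h = 292, r = 28);
translate([453, 331, 304]) cylinder(h = 12, r = 156);


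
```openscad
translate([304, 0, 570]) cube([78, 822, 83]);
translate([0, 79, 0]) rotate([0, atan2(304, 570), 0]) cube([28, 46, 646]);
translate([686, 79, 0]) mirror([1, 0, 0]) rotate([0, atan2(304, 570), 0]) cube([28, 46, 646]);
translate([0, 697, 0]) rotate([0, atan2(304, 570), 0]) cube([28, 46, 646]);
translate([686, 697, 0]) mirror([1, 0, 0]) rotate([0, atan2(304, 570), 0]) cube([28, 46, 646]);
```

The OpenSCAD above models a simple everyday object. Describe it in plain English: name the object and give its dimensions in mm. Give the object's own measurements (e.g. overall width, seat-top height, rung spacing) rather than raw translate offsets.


A sawhorse. A 78×822×83 mm beam (x, y, z) sits on two A-frame leg pairs. Each pair is two raked legs of 28×46 mm section (46 mm along y) splaying symmetrically in x. Each leg rises 570 mm vertically over 304 mm of horizontal reach and is 646 mm long along its own axis. Every leg's outer bottom edge rests on the floor and its outer top edge meets a bottom edge of the beam — the left legs (tilting toward +x) meet the beam's −x bottom edge, the right legs (their mirror images, tilting toward −x) meet its +x bottom edge — so the leg tops tuck under the beam, the beam's underside is 570 mm above the floor, and the feet are 686 mm apart outside-to-outside with the beam centred between them. The two leg pairs are set in 79 mm from either end of the beam.


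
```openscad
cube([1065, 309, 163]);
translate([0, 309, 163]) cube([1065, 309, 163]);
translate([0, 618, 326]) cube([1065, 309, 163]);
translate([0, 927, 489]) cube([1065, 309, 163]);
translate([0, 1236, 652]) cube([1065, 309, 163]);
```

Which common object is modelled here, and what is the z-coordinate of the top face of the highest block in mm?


A staircase. The total rise is 815 mm.

5 identical blocks, each offset up and back from the previous — a staircase. Each step is 163 mm tall and there are 5 of them, so the total rise is 5 × 163 = 815 mm.


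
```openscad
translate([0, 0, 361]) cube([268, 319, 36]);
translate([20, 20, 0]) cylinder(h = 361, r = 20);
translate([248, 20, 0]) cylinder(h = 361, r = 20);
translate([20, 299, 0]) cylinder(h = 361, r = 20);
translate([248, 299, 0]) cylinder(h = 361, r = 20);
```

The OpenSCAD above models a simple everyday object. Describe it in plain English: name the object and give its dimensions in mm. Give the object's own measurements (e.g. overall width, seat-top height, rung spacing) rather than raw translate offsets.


A four-legged stool. The seat is a 268×319×36 mm slab whose top surface is at z = 397 mm; four round legs, each 40 mm in diameter, run from the floor (z = 0) to the underside of the seat, each leg's axis is inset half a diameter from the nearest pair of seat edges (so the leg's bounding box is flush with the corner).


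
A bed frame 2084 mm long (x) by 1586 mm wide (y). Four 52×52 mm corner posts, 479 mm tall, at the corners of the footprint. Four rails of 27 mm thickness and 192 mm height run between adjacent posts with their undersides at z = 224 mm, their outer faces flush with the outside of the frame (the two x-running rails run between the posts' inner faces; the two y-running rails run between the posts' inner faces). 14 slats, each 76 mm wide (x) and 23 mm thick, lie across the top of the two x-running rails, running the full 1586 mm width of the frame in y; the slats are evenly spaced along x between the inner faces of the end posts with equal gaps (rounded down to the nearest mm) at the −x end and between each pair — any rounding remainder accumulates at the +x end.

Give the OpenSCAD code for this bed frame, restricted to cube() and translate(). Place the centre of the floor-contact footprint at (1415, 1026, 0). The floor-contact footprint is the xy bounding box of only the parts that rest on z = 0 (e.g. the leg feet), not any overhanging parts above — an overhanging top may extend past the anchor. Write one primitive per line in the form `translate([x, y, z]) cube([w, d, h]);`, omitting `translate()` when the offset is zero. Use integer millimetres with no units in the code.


translate([373, 233, 0]) cube([52, 52, 479]);
translate([373, 1767, 0]) cube([52, 52, 479]);
translate([2405, 233, 0]) cube([52, 52, 479]);
translate([2405, 1767, 0]) cube([52, 52, 479]);
translate([425, 233, 224]) cube([1980, 27, 192]);
translate([425, 1792, 224]) cube([1980, 27, 192]);
translate([373, 285, 224]) cube([27, 1482, 192]);
translate([2430, 285, 224]) cube([27, 1482, 192]);
translate([486, 233, 416]) cube([76, 1586, 23]);
translate([623, 233, 416]) cube([76, 1586, 23]);
translate([760, 233, 416]) cube([76, 1586, 23]);
translate([897, 233, 416]) cube([76, 1586, 23]);
translate([1034, 233, 416]) cube([76, 1586, 23]);
translate([1171, 233, 416]) cube([76, 1586, 23]);
translate([1308, 233, 416]) cube([76, 1586, 23]);
translate([1445, 233, 416]) cube([76, 1586, 23]);
translate([1582, 233, 416]) cube([76, 1586, 23]);
translate([1719, 233, 416]) cube([76, 1586, 23]);
translate([1856, 233, 416]) cube([76, 1586, 23]);
translate([1993, 233, 416]) cube([76, 1586, 23]);
translate([2130, 233, 416]) cube([76, 1586, 23]);
translate([2267, 233, 416]) cube([76, 1586, 23]);


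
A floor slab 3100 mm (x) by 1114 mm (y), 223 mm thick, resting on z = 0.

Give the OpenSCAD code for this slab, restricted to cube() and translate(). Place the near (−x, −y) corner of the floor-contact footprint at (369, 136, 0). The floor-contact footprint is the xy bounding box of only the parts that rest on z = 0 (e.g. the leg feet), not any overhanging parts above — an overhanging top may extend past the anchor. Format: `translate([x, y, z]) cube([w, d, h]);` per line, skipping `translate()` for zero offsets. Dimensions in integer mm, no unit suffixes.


translate([369, 136, 0]) cube([3100, 1114, 223]);


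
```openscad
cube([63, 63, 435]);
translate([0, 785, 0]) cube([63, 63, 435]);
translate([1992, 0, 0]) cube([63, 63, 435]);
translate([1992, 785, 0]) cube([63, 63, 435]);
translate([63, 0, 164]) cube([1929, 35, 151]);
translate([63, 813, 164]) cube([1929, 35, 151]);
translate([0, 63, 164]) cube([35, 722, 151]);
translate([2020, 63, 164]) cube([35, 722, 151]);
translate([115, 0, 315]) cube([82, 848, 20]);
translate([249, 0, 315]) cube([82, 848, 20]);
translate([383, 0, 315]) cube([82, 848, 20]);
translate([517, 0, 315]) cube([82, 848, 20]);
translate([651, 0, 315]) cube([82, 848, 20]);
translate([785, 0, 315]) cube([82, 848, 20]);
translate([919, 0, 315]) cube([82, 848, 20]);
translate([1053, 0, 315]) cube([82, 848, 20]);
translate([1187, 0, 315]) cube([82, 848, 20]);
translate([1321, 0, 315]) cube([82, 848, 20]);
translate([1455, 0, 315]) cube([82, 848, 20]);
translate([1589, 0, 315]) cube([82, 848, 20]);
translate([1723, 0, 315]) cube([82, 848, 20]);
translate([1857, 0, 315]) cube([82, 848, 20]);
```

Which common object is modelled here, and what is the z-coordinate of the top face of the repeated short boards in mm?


A bed frame. The slat-top height is 335 mm.

Four posts, four rails, and a row of slats — a bed frame. Slats sit on the rails at z = 164 + 151 = 315; with slat thickness 20, the top is 335 mm.


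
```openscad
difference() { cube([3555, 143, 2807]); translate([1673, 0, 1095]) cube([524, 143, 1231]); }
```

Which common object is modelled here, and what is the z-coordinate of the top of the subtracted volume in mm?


A wall with a window opening. The window head height is 2326 mm.

A wall with a rectangular opening subtracted — a window. Sill at z = 1095, opening 1231 mm tall, so the head is at 1095 + 1231 = 2326 mm.


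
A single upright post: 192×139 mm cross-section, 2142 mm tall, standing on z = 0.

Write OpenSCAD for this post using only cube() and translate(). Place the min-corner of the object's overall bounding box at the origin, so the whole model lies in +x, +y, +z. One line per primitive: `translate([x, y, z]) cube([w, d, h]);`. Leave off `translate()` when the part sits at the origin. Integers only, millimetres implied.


cube([192, 139, 2142]);


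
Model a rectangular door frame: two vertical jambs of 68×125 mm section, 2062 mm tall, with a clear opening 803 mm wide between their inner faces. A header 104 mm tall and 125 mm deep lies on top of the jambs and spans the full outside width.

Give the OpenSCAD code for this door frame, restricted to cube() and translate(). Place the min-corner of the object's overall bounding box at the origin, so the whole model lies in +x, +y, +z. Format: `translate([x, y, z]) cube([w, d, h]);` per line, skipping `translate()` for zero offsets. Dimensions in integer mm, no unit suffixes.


cube([68, 125, 2062]);
translate([871, 0, 0]) cube([68, 125, 2062]);
translate([0, 0, 2062]) cube([939, 125, 104]);


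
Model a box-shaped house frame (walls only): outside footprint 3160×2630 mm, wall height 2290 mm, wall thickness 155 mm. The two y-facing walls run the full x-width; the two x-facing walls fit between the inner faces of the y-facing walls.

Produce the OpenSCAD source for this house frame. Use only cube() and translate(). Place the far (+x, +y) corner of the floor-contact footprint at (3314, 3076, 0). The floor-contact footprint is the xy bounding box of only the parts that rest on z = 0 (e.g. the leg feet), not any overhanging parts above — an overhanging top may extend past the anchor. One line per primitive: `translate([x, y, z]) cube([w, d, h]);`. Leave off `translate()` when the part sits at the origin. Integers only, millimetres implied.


translate([154, 446, 0]) cube([3160, 155, 2290]);
translate([154, 2921, 0]) cube([3160, 155, 2290]);
translate([154, 601, 0]) cube([155, 2320, 2290]);
translate([3159, 601, 0]) cube([155, 2320, 2290]);


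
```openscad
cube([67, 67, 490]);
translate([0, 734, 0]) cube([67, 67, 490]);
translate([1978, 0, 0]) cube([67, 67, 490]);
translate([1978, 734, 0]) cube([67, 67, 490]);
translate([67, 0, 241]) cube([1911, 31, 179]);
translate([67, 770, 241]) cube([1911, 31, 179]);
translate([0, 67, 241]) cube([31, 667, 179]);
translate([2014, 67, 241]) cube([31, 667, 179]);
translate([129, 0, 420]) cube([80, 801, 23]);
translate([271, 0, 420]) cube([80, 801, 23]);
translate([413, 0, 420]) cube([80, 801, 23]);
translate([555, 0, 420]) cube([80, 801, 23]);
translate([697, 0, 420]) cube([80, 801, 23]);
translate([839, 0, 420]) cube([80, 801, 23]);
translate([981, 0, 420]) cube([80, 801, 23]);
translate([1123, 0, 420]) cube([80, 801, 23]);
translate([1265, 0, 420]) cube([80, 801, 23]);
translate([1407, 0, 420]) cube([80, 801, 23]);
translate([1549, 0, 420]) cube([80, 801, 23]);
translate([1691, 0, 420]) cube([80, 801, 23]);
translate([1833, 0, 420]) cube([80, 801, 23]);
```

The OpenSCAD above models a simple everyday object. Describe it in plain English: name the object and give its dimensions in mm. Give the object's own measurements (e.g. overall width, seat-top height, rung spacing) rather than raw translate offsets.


A bed frame 2045 mm long (x) by 801 mm wide (y). Four 67×67 mm corner posts, 490 mm tall, at the corners of the footprint. Four rails of 31 mm thickness and 179 mm height run between adjacent posts with their undersides at z = 241 mm, their outer faces flush with the outside of the frame (the two x-running rails run between the posts' inner faces; the two y-running rails run between the posts' inner faces). 13 slats, each 80 mm wide (x) and 23 mm thick, lie across the top of the two x-running rails, running the full 801 mm width of the frame in y; along x they sit between the end posts with a 62 mm gap after the −x posts and between neighbouring slats, leaving 65 mm before the +x posts.


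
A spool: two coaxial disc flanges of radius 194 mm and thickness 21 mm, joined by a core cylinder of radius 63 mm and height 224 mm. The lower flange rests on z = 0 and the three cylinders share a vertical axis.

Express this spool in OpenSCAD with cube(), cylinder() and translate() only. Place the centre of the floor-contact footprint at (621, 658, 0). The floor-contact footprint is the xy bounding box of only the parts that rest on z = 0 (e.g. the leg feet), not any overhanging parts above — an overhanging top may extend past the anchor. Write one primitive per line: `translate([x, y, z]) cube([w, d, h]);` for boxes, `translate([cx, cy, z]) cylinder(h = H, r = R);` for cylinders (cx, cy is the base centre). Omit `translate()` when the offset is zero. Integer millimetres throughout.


translate([621, 658, 0]) cylinder(h = 21, r = 194);
translate([621, 658, 21]) cylinder(h = 224, r = 63);
translate([621, 658, 245]) cylinder(h = 21, r = 194);


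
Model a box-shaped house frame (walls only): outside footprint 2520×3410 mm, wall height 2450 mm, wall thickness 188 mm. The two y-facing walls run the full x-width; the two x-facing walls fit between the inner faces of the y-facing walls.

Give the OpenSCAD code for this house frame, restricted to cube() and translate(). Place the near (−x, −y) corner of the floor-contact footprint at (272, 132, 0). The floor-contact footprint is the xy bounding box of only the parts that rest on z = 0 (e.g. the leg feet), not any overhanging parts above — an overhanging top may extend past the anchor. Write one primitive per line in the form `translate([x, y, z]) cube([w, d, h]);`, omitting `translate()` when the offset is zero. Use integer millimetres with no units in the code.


translate([272, 132, 0]) cube([2520, 188, 2450]);
translate([272, 3354, 0]) cube([2520, 188, 2450]);
translate([272, 320, 0]) cube([188, 3034, 2450]);
translate([2604, 320, 0]) cube([188, 3034, 2450]);


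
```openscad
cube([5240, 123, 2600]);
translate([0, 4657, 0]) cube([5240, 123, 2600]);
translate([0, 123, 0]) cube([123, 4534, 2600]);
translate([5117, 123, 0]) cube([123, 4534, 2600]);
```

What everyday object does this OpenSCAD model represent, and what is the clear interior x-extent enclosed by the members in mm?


A house (or room) frame. The interior width is 4994 mm.

Four 2600 mm walls enclosing a rectangle with no floor or roof — a room or house frame. Outside width is 5240 mm and wall thickness is 123 mm, so the interior width is 5240 − 2 × 123 = 4994 mm.


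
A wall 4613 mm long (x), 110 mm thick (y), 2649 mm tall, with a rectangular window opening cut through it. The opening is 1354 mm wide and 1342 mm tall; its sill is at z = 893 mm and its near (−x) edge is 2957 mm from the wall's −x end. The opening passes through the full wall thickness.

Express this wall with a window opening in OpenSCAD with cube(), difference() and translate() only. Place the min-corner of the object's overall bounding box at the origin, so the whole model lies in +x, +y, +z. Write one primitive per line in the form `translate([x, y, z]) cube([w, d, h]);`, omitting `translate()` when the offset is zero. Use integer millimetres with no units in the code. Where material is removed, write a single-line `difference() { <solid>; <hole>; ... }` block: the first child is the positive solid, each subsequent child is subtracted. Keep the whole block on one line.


difference() { cube([4613, 110, 2649]); translate([2957, 0, 893]) cube([1354, 110, 1342]); }


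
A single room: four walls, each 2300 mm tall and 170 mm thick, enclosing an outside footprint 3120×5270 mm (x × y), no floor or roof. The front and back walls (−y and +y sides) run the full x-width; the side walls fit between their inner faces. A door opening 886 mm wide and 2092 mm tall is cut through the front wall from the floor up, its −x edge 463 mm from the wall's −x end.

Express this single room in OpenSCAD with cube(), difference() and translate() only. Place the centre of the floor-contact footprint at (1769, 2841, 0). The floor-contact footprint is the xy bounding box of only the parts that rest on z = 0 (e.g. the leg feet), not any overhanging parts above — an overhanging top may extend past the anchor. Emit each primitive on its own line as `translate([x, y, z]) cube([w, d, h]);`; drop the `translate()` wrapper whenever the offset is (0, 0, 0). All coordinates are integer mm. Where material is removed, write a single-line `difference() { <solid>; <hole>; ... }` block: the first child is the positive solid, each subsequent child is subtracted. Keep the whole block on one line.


difference() { translate([209, 206, 0]) cube([3120, 170, 2300]); translate([672, 206, 0]) cube([886, 170, 2092]); }
translate([209, 5306, 0]) cube([3120, 170, 2300]);
translate([209, 376, 0]) cube([170, 4930, 2300]);
translate([3159, 376, 0]) cube([170, 4930, 2300]);


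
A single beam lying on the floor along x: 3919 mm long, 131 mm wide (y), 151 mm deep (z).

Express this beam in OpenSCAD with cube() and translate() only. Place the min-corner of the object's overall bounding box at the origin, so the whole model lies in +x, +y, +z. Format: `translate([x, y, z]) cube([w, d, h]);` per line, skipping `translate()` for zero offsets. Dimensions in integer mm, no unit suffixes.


cube([3919, 131, 151]);


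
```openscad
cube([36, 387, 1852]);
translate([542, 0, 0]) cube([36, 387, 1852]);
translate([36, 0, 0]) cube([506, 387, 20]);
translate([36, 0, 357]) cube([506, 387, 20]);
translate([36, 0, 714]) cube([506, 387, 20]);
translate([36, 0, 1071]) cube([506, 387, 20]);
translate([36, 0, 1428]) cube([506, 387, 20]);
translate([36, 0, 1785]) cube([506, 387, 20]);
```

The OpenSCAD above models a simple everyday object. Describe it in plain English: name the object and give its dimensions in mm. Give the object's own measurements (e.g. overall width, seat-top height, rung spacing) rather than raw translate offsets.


An open bookshelf. Two side panels, each 36 mm thick, 387 mm deep and 1852 mm tall, stand 578 mm apart (outside-to-outside). Between them sit 6 shelves, each 20 mm thick and 387 mm deep, spanning the full gap between the sides. The bottom shelf rests on the floor (its underside at z = 0) and the clear gap between one shelf's top and the next shelf's underside is 337 mm.


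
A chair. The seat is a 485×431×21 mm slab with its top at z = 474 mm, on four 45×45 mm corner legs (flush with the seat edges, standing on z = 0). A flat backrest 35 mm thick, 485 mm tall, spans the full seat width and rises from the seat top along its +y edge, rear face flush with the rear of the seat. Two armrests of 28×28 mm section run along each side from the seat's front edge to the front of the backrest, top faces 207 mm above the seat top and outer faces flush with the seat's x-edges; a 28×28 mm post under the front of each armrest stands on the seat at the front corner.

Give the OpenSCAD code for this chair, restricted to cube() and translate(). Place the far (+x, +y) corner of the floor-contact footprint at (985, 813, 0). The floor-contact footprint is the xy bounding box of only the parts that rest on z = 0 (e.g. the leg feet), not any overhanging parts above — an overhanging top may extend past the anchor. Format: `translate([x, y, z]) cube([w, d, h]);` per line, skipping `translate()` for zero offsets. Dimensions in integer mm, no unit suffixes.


translate([500, 382, 453]) cube([485, 431, 21]);
translate([500, 382, 0]) cube([45, 45, 453]);
translate([940, 382, 0]) cube([45, 45, 453]);
translate([500, 768, 0]) cube([45, 45, 453]);
translate([940, 768, 0]) cube([45, 45, 453]);
translate([500, 778, 474]) cube([485, 35, 485]);
translate([500, 382, 653]) cube([28, 396, 28]);
translate([957, 382, 653]) cube([28, 396, 28]);
translate([500, 382, 474]) cube([28, 28, 179]);
translate([957, 382, 474]) cube([28, 28, 179]);
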